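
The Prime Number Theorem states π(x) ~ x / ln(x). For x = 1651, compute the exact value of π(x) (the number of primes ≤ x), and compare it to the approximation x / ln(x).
π(1651) = 259;  x/ln(x) ≈ 222.83;  relative error ≈ 13.96%.

Directly count primes up to 1651: π(1651) = 259. The PNT approximation gives 1651/ln(1651) ≈ 1651/7.40914 ≈ 222.83. Relative error (π(x) − x/ln(x)) / π(x) ≈ 13.96%; the approximation is known to undercount slightly (Li(x) is a better estimate).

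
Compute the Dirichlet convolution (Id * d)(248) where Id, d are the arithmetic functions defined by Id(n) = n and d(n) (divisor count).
(Id * d)(248) = 858

Divisors of 248: [1, 2, 4, 8, 31, 62, 124, 248]. For each d | 248:
  d = 1: Id(1) · d(248/1) = 1 · 8 = 8
  d = 2: Id(2) · d(248/2) = 2 · 6 = 12
  d = 4: Id(4) · d(248/4) = 4 · 4 = 16
  d = 8: Id(8) · d(248/8) = 8 · 2 = 16
  d = 31: Id(31) · d(248/31) = 31 · 4 = 124
  d = 62: Id(62) · d(248/62) = 62 · 3 = 186
  d = 124: Id(124) · d(248/124) = 124 · 2 = 248
  d = 248: Id(248) · d(248/248) = 248 · 1 = 248
Summing: (Id * d)(248) = 8 + 12 + 16 + 16 + 124 + 186 + 248 + 248 = 858.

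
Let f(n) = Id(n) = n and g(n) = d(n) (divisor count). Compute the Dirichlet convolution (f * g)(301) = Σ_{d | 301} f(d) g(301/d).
(Id * d)(301) = 405

Divisors of 301: [1, 7, 43, 301]. For each d | 301:
  d = 1: Id(1) · d(301/1) = 1 · 4 = 4
  d = 7: Id(7) · d(301/7) = 7 · 2 = 14
  d = 43: Id(43) · d(301/43) = 43 · 2 = 86
  d = 301: Id(301) · d(301/301) = 301 · 1 = 301
Summing: (Id * d)(301) = 4 + 14 + 86 + 301 = 405.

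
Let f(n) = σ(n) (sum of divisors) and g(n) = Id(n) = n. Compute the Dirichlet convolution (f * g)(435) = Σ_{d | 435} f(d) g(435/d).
(σ * Id)(435) = 4543

Divisors of 435: [1, 3, 5, 15, 29, 87, 145, 435]. For each d | 435:
  d = 1: σ(1) · Id(435/1) = 1 · 435 = 435
  d = 3: σ(3) · Id(435/3) = 4 · 145 = 580
  d = 5: σ(5) · Id(435/5) = 6 · 87 = 522
  d = 15: σ(15) · Id(435/15) = 24 · 29 = 696
  d = 29: σ(29) · Id(435/29) = 30 · 15 = 450
  d = 87: σ(87) · Id(435/87) = 120 · 5 = 600
  d = 145: σ(145) · Id(435/145) = 180 · 3 = 540
  d = 435: σ(435) · Id(435/435) = 720 · 1 = 720
Summing: (σ * Id)(435) = 435 + 580 + 522 + 696 + 450 + 600 + 540 + 720 = 4543.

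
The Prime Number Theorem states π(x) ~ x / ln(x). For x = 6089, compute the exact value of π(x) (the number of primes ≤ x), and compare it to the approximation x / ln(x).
π(6089) = 794;  x/ln(x) ≈ 698.74;  relative error ≈ 12.00%.

Directly count primes up to 6089: π(6089) = 794. The PNT approximation gives 6089/ln(6089) ≈ 6089/8.71424 ≈ 698.74. Relative error (π(x) − x/ln(x)) / π(x) ≈ 12.00%; the approximation is known to undercount slightly (Li(x) is a better estimate).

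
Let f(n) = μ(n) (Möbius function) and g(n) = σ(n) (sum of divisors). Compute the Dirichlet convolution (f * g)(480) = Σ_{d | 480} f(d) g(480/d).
(μ * σ)(480) = 480

Divisors of 480: [1, 2, 3, 4, 5, 6, 8, 10, 12, 15, 16, 20, 24, 30, 32, 40, 48, 60, 80, 96, 120, 160, 240, 480]. For each d | 480:
  d = 1: μ(1) · σ(480/1) = 1 · 1512 = 1512
  d = 2: μ(2) · σ(480/2) = -1 · 744 = -744
  d = 3: μ(3) · σ(480/3) = -1 · 378 = -378
  d = 4: μ(4) · σ(480/4) = 0 · 360 = 0
  d = 5: μ(5) · σ(480/5) = -1 · 252 = -252
  d = 6: μ(6) · σ(480/6) = 1 · 186 = 186
  d = 8: μ(8) · σ(480/8) = 0 · 168 = 0
  d = 10: μ(10) · σ(480/10) = 1 · 124 = 124
  d = 12: μ(12) · σ(480/12) = 0 · 90 = 0
  d = 15: μ(15) · σ(480/15) = 1 · 63 = 63
  d = 16: μ(16) · σ(480/16) = 0 · 72 = 0
  d = 20: μ(20) · σ(480/20) = 0 · 60 = 0
  d = 24: μ(24) · σ(480/24) = 0 · 42 = 0
  d = 30: μ(30) · σ(480/30) = -1 · 31 = -31
  d = 32: μ(32) · σ(480/32) = 0 · 24 = 0
  d = 40: μ(40) · σ(480/40) = 0 · 28 = 0
  d = 48: μ(48) · σ(480/48) = 0 · 18 = 0
  d = 60: μ(60) · σ(480/60) = 0 · 15 = 0
  d = 80: μ(80) · σ(480/80) = 0 · 12 = 0
  d = 96: μ(96) · σ(480/96) = 0 · 6 = 0
  d = 120: μ(120) · σ(480/120) = 0 · 7 = 0
  d = 160: μ(160) · σ(480/160) = 0 · 4 = 0
  d = 240: μ(240) · σ(480/240) = 0 · 3 = 0
  d = 480: μ(480) · σ(480/480) = 0 · 1 = 0
Summing: (μ * σ)(480) = 1512 + -744 + -378 + 0 + -252 + 186 + 0 + 124 + 0 + 63 + 0 + 0 + 0 + -31 + 0 + 0 + 0 + 0 + 0 + 0 + 0 + 0 + 0 + 0 = 480.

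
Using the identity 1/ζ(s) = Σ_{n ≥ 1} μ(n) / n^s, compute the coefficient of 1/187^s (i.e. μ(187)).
μ(187) = 1

Factor n = 187 = 11 · 17. μ(n) = 0 if any exponent ≥ 2 (not squarefree); otherwise μ(n) = (−1)^{ω(n)} where ω(n) is the number of distinct prime factors. Applying: μ(187) = 1.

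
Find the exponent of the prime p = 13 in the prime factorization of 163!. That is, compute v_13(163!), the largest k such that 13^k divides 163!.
v_13(163!) = 12

Legendre's formula: v_p(n!) = Σ_{k ≥ 1} ⌊n / p^k⌋. For p = 13, n = 163, the terms are:
  ⌊163/13^1⌋ = ⌊163/13⌋ = 12
(the next term ⌊163/13^2⌋ = 0, terminating the sum). Summing: v_13(163!) = 12 = 12.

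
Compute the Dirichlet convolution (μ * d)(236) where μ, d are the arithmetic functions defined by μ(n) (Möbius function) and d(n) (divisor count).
(μ * d)(236) = 1

Divisors of 236: [1, 2, 4, 59, 118, 236]. For each d | 236:
  d = 1: μ(1) · d(236/1) = 1 · 6 = 6
  d = 2: μ(2) · d(236/2) = -1 · 4 = -4
  d = 4: μ(4) · d(236/4) = 0 · 2 = 0
  d = 59: μ(59) · d(236/59) = -1 · 3 = -3
  d = 118: μ(118) · d(236/118) = 1 · 2 = 2
  d = 236: μ(236) · d(236/236) = 0 · 1 = 0
Summing: (μ * d)(236) = 6 + -4 + 0 + -3 + 2 + 0 = 1.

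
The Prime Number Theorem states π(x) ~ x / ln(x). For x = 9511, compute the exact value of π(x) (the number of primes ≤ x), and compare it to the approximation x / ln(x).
π(9511) = 1178;  x/ln(x) ≈ 1038.30;  relative error ≈ 11.86%.

Directly count primes up to 9511: π(9511) = 1178. The PNT approximation gives 9511/ln(9511) ≈ 9511/9.16020 ≈ 1038.30. Relative error (π(x) − x/ln(x)) / π(x) ≈ 11.86%; the approximation is known to undercount slightly (Li(x) is a better estimate).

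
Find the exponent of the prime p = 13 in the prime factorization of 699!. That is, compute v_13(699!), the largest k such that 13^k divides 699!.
v_13(699!) = 57

Legendre's formula: v_p(n!) = Σ_{k ≥ 1} ⌊n / p^k⌋. For p = 13, n = 699, the terms are:
  ⌊699/13^1⌋ = ⌊699/13⌋ = 53
  ⌊699/13^2⌋ = ⌊699/169⌋ = 4
(the next term ⌊699/13^3⌋ = 0, terminating the sum). Summing: v_13(699!) = 53 + 4 = 57.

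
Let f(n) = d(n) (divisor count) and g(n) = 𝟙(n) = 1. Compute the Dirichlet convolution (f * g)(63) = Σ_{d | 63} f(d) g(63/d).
(d * 𝟙)(63) = 18

Divisors of 63: [1, 3, 7, 9, 21, 63]. For each d | 63:
  d = 1: d(1) · 𝟙(63/1) = 1 · 1 = 1
  d = 3: d(3) · 𝟙(63/3) = 2 · 1 = 2
  d = 7: d(7) · 𝟙(63/7) = 2 · 1 = 2
  d = 9: d(9) · 𝟙(63/9) = 3 · 1 = 3
  d = 21: d(21) · 𝟙(63/21) = 4 · 1 = 4
  d = 63: d(63) · 𝟙(63/63) = 6 · 1 = 6
Summing: (d * 𝟙)(63) = 1 + 2 + 2 + 3 + 4 + 6 = 18.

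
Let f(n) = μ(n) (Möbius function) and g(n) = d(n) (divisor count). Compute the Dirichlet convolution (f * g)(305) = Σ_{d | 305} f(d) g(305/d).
(μ * d)(305) = 1

Divisors of 305: [1, 5, 61, 305]. For each d | 305:
  d = 1: μ(1) · d(305/1) = 1 · 4 = 4
  d = 5: μ(5) · d(305/5) = -1 · 2 = -2
  d = 61: μ(61) · d(305/61) = -1 · 2 = -2
  d = 305: μ(305) · d(305/305) = 1 · 1 = 1
Summing: (μ * d)(305) = 4 + -2 + -2 + 1 = 1.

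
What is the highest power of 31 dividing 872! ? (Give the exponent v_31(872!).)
v_31(872!) = 28

Legendre's formula: v_p(n!) = Σ_{k ≥ 1} ⌊n / p^k⌋. For p = 31, n = 872, the terms are:
  ⌊872/31^1⌋ = ⌊872/31⌋ = 28
(the next term ⌊872/31^2⌋ = 0, terminating the sum). Summing: v_31(872!) = 28 = 28.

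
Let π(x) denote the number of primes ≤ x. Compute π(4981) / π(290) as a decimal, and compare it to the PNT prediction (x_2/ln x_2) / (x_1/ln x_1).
π(4981)/π(290) = 666/61 ≈ 10.9180;  PNT prediction ≈ 11.4391.

π(290) = 61 and π(4981) = 666, so π(4981)/π(290) ≈ 10.9180. The PNT-predicted ratio is (4981/ln(4981)) / (290/ln(290)) ≈ 11.4391. The two agree to within a few percent, as expected.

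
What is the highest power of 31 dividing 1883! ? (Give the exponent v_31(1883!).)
v_31(1883!) = 61

Legendre's formula: v_p(n!) = Σ_{k ≥ 1} ⌊n / p^k⌋. For p = 31, n = 1883, the terms are:
  ⌊1883/31^1⌋ = ⌊1883/31⌋ = 60
  ⌊1883/31^2⌋ = ⌊1883/961⌋ = 1
(the next term ⌊1883/31^3⌋ = 0, terminating the sum). Summing: v_31(1883!) = 60 + 1 = 61.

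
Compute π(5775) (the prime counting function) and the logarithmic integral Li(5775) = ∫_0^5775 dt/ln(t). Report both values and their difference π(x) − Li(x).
π(5775) = 757;  Li(5775) ≈ 774.49;  π(x) − Li(x) ≈ -17.49.

Direct count of primes ≤ 5775 gives π(5775) = 757. Numerical evaluation of the logarithmic integral gives Li(5775) ≈ 774.49. The difference π(x) − Li(x) ≈ -17.49 is typically negative for small/moderate x (Li(x) overestimates), though Littlewood's theorem shows this sign changes infinitely often.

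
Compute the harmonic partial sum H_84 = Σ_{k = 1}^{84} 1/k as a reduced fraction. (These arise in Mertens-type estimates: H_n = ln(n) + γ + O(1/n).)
H_84 = 3681181948368536301765969745576439759/734184632222154704090370027645633600

Direct summation: H_84 = 1 + 1/2 + ... + 1/84. The least common denominator is lcm(1, ..., 84) = 8076030954443701744994070304101969600; over this denominator the numerator is 8076030954443701744994070304101969600 + 4038015477221850872497035152050984800 + 2692010318147900581664690101367323200 + 2019007738610925436248517576025492400 + 1615206190888740348998814060820393920 + 1346005159073950290832345050683661600 + 1153718707777671677856295757728852800 + 1009503869305462718124258788012746200 + 897336772715966860554896700455774400 + 807603095444370174499407030410196960 + 734184632222154704090370027645633600 + 673002579536975145416172525341830800 + 621233150341823211153390023392459200 + 576859353888835838928147878864426400 + 538402063629580116332938020273464640 + 504751934652731359062129394006373100 + 475060644379041279117298253182468800 + 448668386357983430277448350227887200 + 425054260760194828683898437057998400 + 403801547722185087249703515205098480 + 384572902592557225952098585909617600 + 367092316111077352045185013822816800 + 351131780627987032391046534960955200 + 336501289768487572708086262670915400 + 323041238177748069799762812164078784 + 310616575170911605576695011696229600 + 299112257571988953518298900151924800 + 288429676944417919464073939432213200 + 278483826015300060172209320831102400 + 269201031814790058166469010136732320 + 260517127562700056290131300132321600 + 252375967326365679531064697003186550 + 244728210740718234696790009215211200 + 237530322189520639558649126591234400 + 230743741555534335571259151545770560 + 224334193178991715138724175113943600 + 218271106876856803918758656867620800 + 212527130380097414341949218528999200 + 207077716780607737051130007797486400 + 201900773861092543624851757602549240 + 196976364742529310853513909856145600 + 192286451296278612976049292954808800 + 187814673359155854534745821025627200 + 183546158055538676022592506911408400 + 179467354543193372110979340091154880 + 175565890313993516195523267480477600 + 171830445839227696702001495831956800 + 168250644884243786354043131335457700 + 164816958253953096836613679675550400 + 161520619088874034899881406082039392 + 158353548126347093039099417727489600 + 155308287585455802788347505848114800 + 152377942536673617830076798190603200 + 149556128785994476759149450075962400 + 146836926444430940818074005529126720 + 144214838472208959732036969716106600 + 141684753586731609561299479019332800 + 139241913007650030086104660415551200 + 136881880583791554999899496679694400 + 134600515907395029083234505068366160 + 132393950072847569590066726296753600 + 130258563781350028145065650066160800 + 128190967530852408650699528636539200 + 126187983663182839765532348501593275 + 124246630068364642230678004678491840 + 122364105370359117348395004607605600 + 120537775439458234999911497076148800 + 118765161094760319779324563295617200 + 117043926875995677463682178320318400 + 115371870777767167785629575772885280 + 113746914851319742887240426818337600 + 112167096589495857569362087556971800 + 110630561019776736232795483617835200 + 109135553438428401959379328433810400 + 107680412725916023266587604054692928 + 106263565190048707170974609264499600 + 104883518888879243441481432520804800 + 103538858390303868525565003898743200 + 102228239929667110696127472203822400 + 100950386930546271812425878801274620 + 99704085857329651172766300050641600 + 98488182371264655426756954928072800 + 97301577764381948734868316916891200 + 96143225648139306488024646477404400 = 40493001432053899319425667201340837349, so H_84 = 40493001432053899319425667201340837349/8076030954443701744994070304101969600; reducing by gcd(40493001432053899319425667201340837349, 8076030954443701744994070304101969600) = 11 gives 3681181948368536301765969745576439759/734184632222154704090370027645633600 ≈ 5.01397. (The PNT-adjacent estimate ln(84) + γ ≈ 5.00803 matches within O(1/n).)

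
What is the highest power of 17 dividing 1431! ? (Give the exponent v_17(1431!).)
v_17(1431!) = 88

Legendre's formula: v_p(n!) = Σ_{k ≥ 1} ⌊n / p^k⌋. For p = 17, n = 1431, the terms are:
  ⌊1431/17^1⌋ = ⌊1431/17⌋ = 84
  ⌊1431/17^2⌋ = ⌊1431/289⌋ = 4
(the next term ⌊1431/17^3⌋ = 0, terminating the sum). Summing: v_17(1431!) = 84 + 4 = 88.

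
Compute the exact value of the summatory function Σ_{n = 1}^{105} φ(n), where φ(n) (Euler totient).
Σ_{n ≤ 105} φ(n) = 3374

Compute φ(n) for each 1 ≤ n ≤ 105: φ(1) = 1, φ(2) = 1, φ(3) = 2, φ(4) = 2, φ(5) = 4, φ(6) = 2, φ(7) = 6, φ(8) = 4, φ(9) = 6, φ(10) = 4, φ(11) = 10, φ(12) = 4, φ(13) = 12, φ(14) = 6, φ(15) = 8, φ(16) = 8, φ(17) = 16, φ(18) = 6, φ(19) = 18, φ(20) = 8, φ(21) = 12, φ(22) = 10, φ(23) = 22, φ(24) = 8, φ(25) = 20, φ(26) = 12, φ(27) = 18, φ(28) = 12, φ(29) = 28, φ(30) = 8, φ(31) = 30, φ(32) = 16, φ(33) = 20, φ(34) = 16, φ(35) = 24, φ(36) = 12, φ(37) = 36, φ(38) = 18, φ(39) = 24, φ(40) = 16, φ(41) = 40, φ(42) = 12, φ(43) = 42, φ(44) = 20, φ(45) = 24, φ(46) = 22, φ(47) = 46, φ(48) = 16, φ(49) = 42, φ(50) = 20, φ(51) = 32, φ(52) = 24, φ(53) = 52, φ(54) = 18, φ(55) = 40, φ(56) = 24, φ(57) = 36, φ(58) = 28, φ(59) = 58, φ(60) = 16, φ(61) = 60, φ(62) = 30, φ(63) = 36, φ(64) = 32, φ(65) = 48, φ(66) = 20, φ(67) = 66, φ(68) = 32, φ(69) = 44, φ(70) = 24, φ(71) = 70, φ(72) = 24, φ(73) = 72, φ(74) = 36, φ(75) = 40, φ(76) = 36, φ(77) = 60, φ(78) = 24, φ(79) = 78, φ(80) = 32, φ(81) = 54, φ(82) = 40, φ(83) = 82, φ(84) = 24, φ(85) = 64, φ(86) = 42, φ(87) = 56, φ(88) = 40, φ(89) = 88, φ(90) = 24, φ(91) = 72, φ(92) = 44, φ(93) = 60, φ(94) = 46, φ(95) = 72, φ(96) = 32, φ(97) = 96, φ(98) = 42, φ(99) = 60, φ(100) = 40, φ(101) = 100, φ(102) = 32, φ(103) = 102, φ(104) = 48, φ(105) = 48. Summing all 105 values: 3374. (Average order: Σ_{n ≤ x} φ(n) ~ (3/π²) x². For x = 105, (3/π²)·105² ≈ 3351.20.)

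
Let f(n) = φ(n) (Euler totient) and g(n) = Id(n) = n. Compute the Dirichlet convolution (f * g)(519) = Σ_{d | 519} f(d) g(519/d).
(φ * Id)(519) = 1725

Divisors of 519: [1, 3, 173, 519]. For each d | 519:
  d = 1: φ(1) · Id(519/1) = 1 · 519 = 519
  d = 3: φ(3) · Id(519/3) = 2 · 173 = 346
  d = 173: φ(173) · Id(519/173) = 172 · 3 = 516
  d = 519: φ(519) · Id(519/519) = 344 · 1 = 344
Summing: (φ * Id)(519) = 519 + 346 + 516 + 344 = 1725.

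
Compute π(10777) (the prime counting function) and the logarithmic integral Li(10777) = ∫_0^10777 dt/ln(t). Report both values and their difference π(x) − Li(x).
π(10777) = 1312;  Li(10777) ≈ 1330.15;  π(x) − Li(x) ≈ -18.15.

Direct count of primes ≤ 10777 gives π(10777) = 1312. Numerical evaluation of the logarithmic integral gives Li(10777) ≈ 1330.15. The difference π(x) − Li(x) ≈ -18.15 is typically negative for small/moderate x (Li(x) overestimates), though Littlewood's theorem shows this sign changes infinitely often.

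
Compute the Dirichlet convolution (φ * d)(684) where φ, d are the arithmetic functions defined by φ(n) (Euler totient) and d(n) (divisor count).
(φ * d)(684) = 1820

Divisors of 684: [1, 2, 3, 4, 6, 9, 12, 18, 19, 36, 38, 57, 76, 114, 171, 228, 342, 684]. For each d | 684:
  d = 1: φ(1) · d(684/1) = 1 · 18 = 18
  d = 2: φ(2) · d(684/2) = 1 · 12 = 12
  d = 3: φ(3) · d(684/3) = 2 · 12 = 24
  d = 4: φ(4) · d(684/4) = 2 · 6 = 12
  d = 6: φ(6) · d(684/6) = 2 · 8 = 16
  d = 9: φ(9) · d(684/9) = 6 · 6 = 36
  d = 12: φ(12) · d(684/12) = 4 · 4 = 16
  d = 18: φ(18) · d(684/18) = 6 · 4 = 24
  d = 19: φ(19) · d(684/19) = 18 · 9 = 162
  d = 36: φ(36) · d(684/36) = 12 · 2 = 24
  d = 38: φ(38) · d(684/38) = 18 · 6 = 108
  d = 57: φ(57) · d(684/57) = 36 · 6 = 216
  d = 76: φ(76) · d(684/76) = 36 · 3 = 108
  d = 114: φ(114) · d(684/114) = 36 · 4 = 144
  d = 171: φ(171) · d(684/171) = 108 · 3 = 324
  d = 228: φ(228) · d(684/228) = 72 · 2 = 144
  d = 342: φ(342) · d(684/342) = 108 · 2 = 216
  d = 684: φ(684) · d(684/684) = 216 · 1 = 216
Summing: (φ * d)(684) = 18 + 12 + 24 + 12 + 16 + 36 + 16 + 24 + 162 + 24 + 108 + 216 + 108 + 144 + 324 + 144 + 216 + 216 = 1820.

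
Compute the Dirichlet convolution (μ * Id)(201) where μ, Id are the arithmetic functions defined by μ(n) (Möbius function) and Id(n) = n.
(μ * Id)(201) = 132

Divisors of 201: [1, 3, 67, 201]. For each d | 201:
  d = 1: μ(1) · Id(201/1) = 1 · 201 = 201
  d = 3: μ(3) · Id(201/3) = -1 · 67 = -67
  d = 67: μ(67) · Id(201/67) = -1 · 3 = -3
  d = 201: μ(201) · Id(201/201) = 1 · 1 = 1
Summing: (μ * Id)(201) = 201 + -67 + -3 + 1 = 132.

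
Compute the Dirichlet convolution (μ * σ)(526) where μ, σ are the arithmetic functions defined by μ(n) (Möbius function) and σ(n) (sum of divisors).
(μ * σ)(526) = 526

Divisors of 526: [1, 2, 263, 526]. For each d | 526:
  d = 1: μ(1) · σ(526/1) = 1 · 792 = 792
  d = 2: μ(2) · σ(526/2) = -1 · 264 = -264
  d = 263: μ(263) · σ(526/263) = -1 · 3 = -3
  d = 526: μ(526) · σ(526/526) = 1 · 1 = 1
Summing: (μ * σ)(526) = 792 + -264 + -3 + 1 = 526.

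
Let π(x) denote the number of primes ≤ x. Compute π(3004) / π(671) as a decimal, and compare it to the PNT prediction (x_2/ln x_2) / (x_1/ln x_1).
π(3004)/π(671) = 431/121 ≈ 3.5620;  PNT prediction ≈ 3.6389.

π(671) = 121 and π(3004) = 431, so π(3004)/π(671) ≈ 3.5620. The PNT-predicted ratio is (3004/ln(3004)) / (671/ln(671)) ≈ 3.6389. The two agree to within a few percent, as expected.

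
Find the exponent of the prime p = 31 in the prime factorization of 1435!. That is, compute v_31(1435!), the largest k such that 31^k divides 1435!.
v_31(1435!) = 47

Legendre's formula: v_p(n!) = Σ_{k ≥ 1} ⌊n / p^k⌋. For p = 31, n = 1435, the terms are:
  ⌊1435/31^1⌋ = ⌊1435/31⌋ = 46
  ⌊1435/31^2⌋ = ⌊1435/961⌋ = 1
(the next term ⌊1435/31^3⌋ = 0, terminating the sum). Summing: v_31(1435!) = 46 + 1 = 47.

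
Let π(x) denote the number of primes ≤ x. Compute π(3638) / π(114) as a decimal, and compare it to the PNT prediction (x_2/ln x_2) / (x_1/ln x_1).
π(3638)/π(114) = 509/30 ≈ 16.9667;  PNT prediction ≈ 18.4339.

π(114) = 30 and π(3638) = 509, so π(3638)/π(114) ≈ 16.9667. The PNT-predicted ratio is (3638/ln(3638)) / (114/ln(114)) ≈ 18.4339. The two agree to within a few percent, as expected.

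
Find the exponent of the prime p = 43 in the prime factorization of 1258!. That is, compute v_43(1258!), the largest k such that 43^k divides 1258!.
v_43(1258!) = 29

Legendre's formula: v_p(n!) = Σ_{k ≥ 1} ⌊n / p^k⌋. For p = 43, n = 1258, the terms are:
  ⌊1258/43^1⌋ = ⌊1258/43⌋ = 29
(the next term ⌊1258/43^2⌋ = 0, terminating the sum). Summing: v_43(1258!) = 29 = 29.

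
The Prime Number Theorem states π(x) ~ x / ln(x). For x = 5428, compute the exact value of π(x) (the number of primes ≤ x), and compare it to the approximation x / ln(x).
π(5428) = 716;  x/ln(x) ≈ 631.21;  relative error ≈ 11.84%.

Directly count primes up to 5428: π(5428) = 716. The PNT approximation gives 5428/ln(5428) ≈ 5428/8.59933 ≈ 631.21. Relative error (π(x) − x/ln(x)) / π(x) ≈ 11.84%; the approximation is known to undercount slightly (Li(x) is a better estimate).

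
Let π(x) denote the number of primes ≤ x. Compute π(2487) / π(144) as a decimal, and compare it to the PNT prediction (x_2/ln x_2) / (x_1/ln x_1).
π(2487)/π(144) = 367/34 ≈ 10.7941;  PNT prediction ≈ 10.9777.

π(144) = 34 and π(2487) = 367, so π(2487)/π(144) ≈ 10.7941. The PNT-predicted ratio is (2487/ln(2487)) / (144/ln(144)) ≈ 10.9777. The two agree to within a few percent, as expected.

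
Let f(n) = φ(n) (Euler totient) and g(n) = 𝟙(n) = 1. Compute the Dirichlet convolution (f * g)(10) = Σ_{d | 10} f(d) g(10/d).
(φ * 𝟙)(10) = 10

Divisors of 10: [1, 2, 5, 10]. For each d | 10:
  d = 1: φ(1) · 𝟙(10/1) = 1 · 1 = 1
  d = 2: φ(2) · 𝟙(10/2) = 1 · 1 = 1
  d = 5: φ(5) · 𝟙(10/5) = 4 · 1 = 4
  d = 10: φ(10) · 𝟙(10/10) = 4 · 1 = 4
Summing: (φ * 𝟙)(10) = 1 + 1 + 4 + 4 = 10.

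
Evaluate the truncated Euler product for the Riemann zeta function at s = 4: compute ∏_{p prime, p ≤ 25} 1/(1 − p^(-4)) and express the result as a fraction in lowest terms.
∏ = 179711034607426083154393/166042662475294310400000

The primes p ≤ 25 are [2, 3, 5, 7, 11, 13, 17, 19, 23]. For each prime, (1 − 1/p^4)^(-1) = p^4 / (p^4 − 1). The product is (1 − 1/2^4)^(-1), (1 − 1/3^4)^(-1), (1 − 1/5^4)^(-1), (1 − 1/7^4)^(-1), (1 − 1/11^4)^(-1), (1 − 1/13^4)^(-1), (1 − 1/17^4)^(-1), (1 − 1/19^4)^(-1), (1 − 1/23^4)^(-1) = ∏ p^4 / (p^4 − 1) = 179711034607426083154393/166042662475294310400000.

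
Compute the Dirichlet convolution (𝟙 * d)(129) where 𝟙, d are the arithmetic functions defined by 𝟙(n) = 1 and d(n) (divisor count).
(𝟙 * d)(129) = 9

Divisors of 129: [1, 3, 43, 129]. For each d | 129:
  d = 1: 𝟙(1) · d(129/1) = 1 · 4 = 4
  d = 3: 𝟙(3) · d(129/3) = 1 · 2 = 2
  d = 43: 𝟙(43) · d(129/43) = 1 · 2 = 2
  d = 129: 𝟙(129) · d(129/129) = 1 · 1 = 1
Summing: (𝟙 * d)(129) = 4 + 2 + 2 + 1 = 9.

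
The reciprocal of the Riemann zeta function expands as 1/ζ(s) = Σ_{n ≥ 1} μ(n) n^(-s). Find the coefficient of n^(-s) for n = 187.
μ(187) = 1

Factor n = 187 = 11 · 17. μ(n) = 0 if any exponent ≥ 2 (not squarefree); otherwise μ(n) = (−1)^{ω(n)} where ω(n) is the number of distinct prime factors. Applying: μ(187) = 1.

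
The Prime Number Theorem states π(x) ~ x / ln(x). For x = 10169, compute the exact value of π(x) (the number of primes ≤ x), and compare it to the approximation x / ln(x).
π(10169) = 1249;  x/ln(x) ≈ 1102.08;  relative error ≈ 11.76%.

Directly count primes up to 10169: π(10169) = 1249. The PNT approximation gives 10169/ln(10169) ≈ 10169/9.22710 ≈ 1102.08. Relative error (π(x) − x/ln(x)) / π(x) ≈ 11.76%; the approximation is known to undercount slightly (Li(x) is a better estimate).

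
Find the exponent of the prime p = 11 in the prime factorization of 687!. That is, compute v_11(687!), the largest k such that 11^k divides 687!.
v_11(687!) = 67

Legendre's formula: v_p(n!) = Σ_{k ≥ 1} ⌊n / p^k⌋. For p = 11, n = 687, the terms are:
  ⌊687/11^1⌋ = ⌊687/11⌋ = 62
  ⌊687/11^2⌋ = ⌊687/121⌋ = 5
(the next term ⌊687/11^3⌋ = 0, terminating the sum). Summing: v_11(687!) = 62 + 5 = 67.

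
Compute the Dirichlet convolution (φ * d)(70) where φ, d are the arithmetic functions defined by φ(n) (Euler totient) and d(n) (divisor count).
(φ * d)(70) = 144

Divisors of 70: [1, 2, 5, 7, 10, 14, 35, 70]. For each d | 70:
  d = 1: φ(1) · d(70/1) = 1 · 8 = 8
  d = 2: φ(2) · d(70/2) = 1 · 4 = 4
  d = 5: φ(5) · d(70/5) = 4 · 4 = 16
  d = 7: φ(7) · d(70/7) = 6 · 4 = 24
  d = 10: φ(10) · d(70/10) = 4 · 2 = 8
  d = 14: φ(14) · d(70/14) = 6 · 2 = 12
  d = 35: φ(35) · d(70/35) = 24 · 2 = 48
  d = 70: φ(70) · d(70/70) = 24 · 1 = 24
Summing: (φ * d)(70) = 8 + 4 + 16 + 24 + 8 + 12 + 48 + 24 = 144.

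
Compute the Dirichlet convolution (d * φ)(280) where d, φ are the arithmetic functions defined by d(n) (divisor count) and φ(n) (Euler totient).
(d * φ)(280) = 720

Divisors of 280: [1, 2, 4, 5, 7, 8, 10, 14, 20, 28, 35, 40, 56, 70, 140, 280]. For each d | 280:
  d = 1: d(1) · φ(280/1) = 1 · 96 = 96
  d = 2: d(2) · φ(280/2) = 2 · 48 = 96
  d = 4: d(4) · φ(280/4) = 3 · 24 = 72
  d = 5: d(5) · φ(280/5) = 2 · 24 = 48
  d = 7: d(7) · φ(280/7) = 2 · 16 = 32
  d = 8: d(8) · φ(280/8) = 4 · 24 = 96
  d = 10: d(10) · φ(280/10) = 4 · 12 = 48
  d = 14: d(14) · φ(280/14) = 4 · 8 = 32
  d = 20: d(20) · φ(280/20) = 6 · 6 = 36
  d = 28: d(28) · φ(280/28) = 6 · 4 = 24
  d = 35: d(35) · φ(280/35) = 4 · 4 = 16
  d = 40: d(40) · φ(280/40) = 8 · 6 = 48
  d = 56: d(56) · φ(280/56) = 8 · 4 = 32
  d = 70: d(70) · φ(280/70) = 8 · 2 = 16
  d = 140: d(140) · φ(280/140) = 12 · 1 = 12
  d = 280: d(280) · φ(280/280) = 16 · 1 = 16
Summing: (d * φ)(280) = 96 + 96 + 72 + 48 + 32 + 96 + 48 + 32 + 36 + 24 + 16 + 48 + 32 + 16 + 12 + 16 = 720.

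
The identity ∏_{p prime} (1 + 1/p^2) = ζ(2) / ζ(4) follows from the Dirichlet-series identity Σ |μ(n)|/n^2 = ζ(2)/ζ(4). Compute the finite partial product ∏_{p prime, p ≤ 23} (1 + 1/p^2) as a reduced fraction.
∏ = 3394003400000/2252055594789

The primes p ≤ 23 are [2, 3, 5, 7, 11, 13, 17, 19, 23]. For each, (1 + 1/p^2) = (p^2 + 1)/p^2. Multiplying these fractions over p ∈ [2, 3, 5, 7, 11, 13, 17, 19, 23] gives 3394003400000/2252055594789. (In the limit P → ∞ this tends to ζ(2)/ζ(4).)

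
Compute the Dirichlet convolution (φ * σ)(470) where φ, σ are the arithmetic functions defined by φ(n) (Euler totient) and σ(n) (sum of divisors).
(φ * σ)(470) = 3760

Divisors of 470: [1, 2, 5, 10, 47, 94, 235, 470]. For each d | 470:
  d = 1: φ(1) · σ(470/1) = 1 · 864 = 864
  d = 2: φ(2) · σ(470/2) = 1 · 288 = 288
  d = 5: φ(5) · σ(470/5) = 4 · 144 = 576
  d = 10: φ(10) · σ(470/10) = 4 · 48 = 192
  d = 47: φ(47) · σ(470/47) = 46 · 18 = 828
  d = 94: φ(94) · σ(470/94) = 46 · 6 = 276
  d = 235: φ(235) · σ(470/235) = 184 · 3 = 552
  d = 470: φ(470) · σ(470/470) = 184 · 1 = 184
Summing: (φ * σ)(470) = 864 + 288 + 576 + 192 + 828 + 276 + 552 + 184 = 3760.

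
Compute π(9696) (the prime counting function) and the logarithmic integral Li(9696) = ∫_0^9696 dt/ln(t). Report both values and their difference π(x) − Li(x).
π(9696) = 1196;  Li(9696) ≈ 1213.08;  π(x) − Li(x) ≈ -17.08.

Direct count of primes ≤ 9696 gives π(9696) = 1196. Numerical evaluation of the logarithmic integral gives Li(9696) ≈ 1213.08. The difference π(x) − Li(x) ≈ -17.08 is typically negative for small/moderate x (Li(x) overestimates), though Littlewood's theorem shows this sign changes infinitely often.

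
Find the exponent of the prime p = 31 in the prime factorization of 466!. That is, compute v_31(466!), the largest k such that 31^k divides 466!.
v_31(466!) = 15

Legendre's formula: v_p(n!) = Σ_{k ≥ 1} ⌊n / p^k⌋. For p = 31, n = 466, the terms are:
  ⌊466/31^1⌋ = ⌊466/31⌋ = 15
(the next term ⌊466/31^2⌋ = 0, terminating the sum). Summing: v_31(466!) = 15 = 15.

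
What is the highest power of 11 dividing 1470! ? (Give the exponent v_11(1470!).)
v_11(1470!) = 146

Legendre's formula: v_p(n!) = Σ_{k ≥ 1} ⌊n / p^k⌋. For p = 11, n = 1470, the terms are:
  ⌊1470/11^1⌋ = ⌊1470/11⌋ = 133
  ⌊1470/11^2⌋ = ⌊1470/121⌋ = 12
  ⌊1470/11^3⌋ = ⌊1470/1331⌋ = 1
(the next term ⌊1470/11^4⌋ = 0, terminating the sum). Summing: v_11(1470!) = 133 + 12 + 1 = 146.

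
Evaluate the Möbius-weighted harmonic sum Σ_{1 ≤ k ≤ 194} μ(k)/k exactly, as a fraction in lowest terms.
Σ μ(k)/k = -162685145434507819720231919124130110542776026835685412824952315254342218891/10471704020615314823179750081330797558038652774832687274326525057653363714330

Values of μ(k) for 1 ≤ k ≤ 194: μ(1) = 1, μ(2) = -1, μ(3) = -1, μ(5) = -1, μ(6) = 1, μ(7) = -1, μ(10) = 1, μ(11) = -1, μ(13) = -1, μ(14) = 1, μ(15) = 1, μ(17) = -1, μ(19) = -1, μ(21) = 1, μ(22) = 1, μ(23) = -1, μ(26) = 1, μ(29) = -1, μ(30) = -1, μ(31) = -1, μ(33) = 1, μ(34) = 1, μ(35) = 1, μ(37) = -1, μ(38) = 1, μ(39) = 1, μ(41) = -1, μ(42) = -1, μ(43) = -1, μ(46) = 1, μ(47) = -1, μ(51) = 1, μ(53) = -1, μ(55) = 1, μ(57) = 1, μ(58) = 1, μ(59) = -1, μ(61) = -1, μ(62) = 1, μ(65) = 1, μ(66) = -1, μ(67) = -1, μ(69) = 1, μ(70) = -1, μ(71) = -1, μ(73) = -1, μ(74) = 1, μ(77) = 1, μ(78) = -1, μ(79) = -1, μ(82) = 1, μ(83) = -1, μ(85) = 1, μ(86) = 1, μ(87) = 1, μ(89) = -1, μ(91) = 1, μ(93) = 1, μ(94) = 1, μ(95) = 1, μ(97) = -1, μ(101) = -1, μ(102) = -1, μ(103) = -1, μ(105) = -1, μ(106) = 1, μ(107) = -1, μ(109) = -1, μ(110) = -1, μ(111) = 1, μ(113) = -1, μ(114) = -1, μ(115) = 1, μ(118) = 1, μ(119) = 1, μ(122) = 1, μ(123) = 1, μ(127) = -1, μ(129) = 1, μ(130) = -1, μ(131) = -1, μ(133) = 1, μ(134) = 1, μ(137) = -1, μ(138) = -1, μ(139) = -1, μ(141) = 1, μ(142) = 1, μ(143) = 1, μ(145) = 1, μ(146) = 1, μ(149) = -1, μ(151) = -1, μ(154) = -1, μ(155) = 1, μ(157) = -1, μ(158) = 1, μ(159) = 1, μ(161) = 1, μ(163) = -1, μ(165) = -1, μ(166) = 1, μ(167) = -1, μ(170) = -1, μ(173) = -1, μ(174) = -1, μ(177) = 1, μ(178) = 1, μ(179) = -1, μ(181) = -1, μ(182) = -1, μ(183) = 1, μ(185) = 1, μ(186) = -1, μ(187) = 1, μ(190) = -1, μ(191) = -1, μ(193) = -1, μ(194) = 1, with μ = 0 on non-squarefree integers. Summing μ(k)/k for k where μ(k) ≠ 0 gives -162685145434507819720231919124130110542776026835685412824952315254342218891/10471704020615314823179750081330797558038652774832687274326525057653363714330 ≈ -0.0155. (PNT ⟺ this sum → 0 as n → ∞.)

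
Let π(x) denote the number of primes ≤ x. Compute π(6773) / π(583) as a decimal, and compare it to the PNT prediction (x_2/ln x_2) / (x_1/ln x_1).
π(6773)/π(583) = 871/106 ≈ 8.2170;  PNT prediction ≈ 8.3874.

π(583) = 106 and π(6773) = 871, so π(6773)/π(583) ≈ 8.2170. The PNT-predicted ratio is (6773/ln(6773)) / (583/ln(583)) ≈ 8.3874. The two agree to within a few percent, as expected.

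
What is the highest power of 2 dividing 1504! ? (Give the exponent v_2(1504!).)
v_2(1504!) = 1499

Legendre's formula: v_p(n!) = Σ_{k ≥ 1} ⌊n / p^k⌋. For p = 2, n = 1504, the terms are:
  ⌊1504/2^1⌋ = ⌊1504/2⌋ = 752
  ⌊1504/2^2⌋ = ⌊1504/4⌋ = 376
  ⌊1504/2^3⌋ = ⌊1504/8⌋ = 188
  ⌊1504/2^4⌋ = ⌊1504/16⌋ = 94
  ⌊1504/2^5⌋ = ⌊1504/32⌋ = 47
  ⌊1504/2^6⌋ = ⌊1504/64⌋ = 23
  ⌊1504/2^7⌋ = ⌊1504/128⌋ = 11
  ⌊1504/2^8⌋ = ⌊1504/256⌋ = 5
  ⌊1504/2^9⌋ = ⌊1504/512⌋ = 2
  ⌊1504/2^10⌋ = ⌊1504/1024⌋ = 1
(the next term ⌊1504/2^11⌋ = 0, terminating the sum). Summing: v_2(1504!) = 752 + 376 + 188 + 94 + 47 + 23 + 11 + 5 + 2 + 1 = 1499.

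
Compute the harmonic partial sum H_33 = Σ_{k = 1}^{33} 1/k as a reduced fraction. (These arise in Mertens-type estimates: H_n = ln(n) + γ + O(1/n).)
H_33 = 53676090078349/13127595717600

Direct summation: H_33 = 1 + 1/2 + ... + 1/33. The least common denominator is lcm(1, ..., 33) = 144403552893600; over this denominator the numerator is 144403552893600 + 72201776446800 + 48134517631200 + 36100888223400 + 28880710578720 + 24067258815600 + 20629078984800 + 18050444111700 + 16044839210400 + 14440355289360 + 13127595717600 + 12033629407800 + 11107965607200 + 10314539492400 + 9626903526240 + 9025222055850 + 8494326640800 + 8022419605200 + 7600186994400 + 7220177644680 + 6876359661600 + 6563797858800 + 6278415343200 + 6016814703900 + 5776142115744 + 5553982803600 + 5348279736800 + 5157269746200 + 4979432858400 + 4813451763120 + 4658179125600 + 4512611027925 + 4375865239200 = 590436990861839, so H_33 = 590436990861839/144403552893600; reducing by gcd(590436990861839, 144403552893600) = 11 gives 53676090078349/13127595717600 ≈ 4.08880. (The PNT-adjacent estimate ln(33) + γ ≈ 4.07372 matches within O(1/n).)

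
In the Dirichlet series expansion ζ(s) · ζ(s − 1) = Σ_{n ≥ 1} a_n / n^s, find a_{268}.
σ(268) = 476

In the product (Σ m^0/m^s)(Σ k / k^s) = Σ (Σ_{d | n} d) / n^s, the coefficient of 1/n^s is σ(n) = Σ_{d | n} d. For n = 268, divisors are [1, 2, 4, 67, 134, 268]; summing: σ(268) = 476.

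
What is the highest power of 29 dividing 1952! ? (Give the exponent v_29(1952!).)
v_29(1952!) = 69

Legendre's formula: v_p(n!) = Σ_{k ≥ 1} ⌊n / p^k⌋. For p = 29, n = 1952, the terms are:
  ⌊1952/29^1⌋ = ⌊1952/29⌋ = 67
  ⌊1952/29^2⌋ = ⌊1952/841⌋ = 2
(the next term ⌊1952/29^3⌋ = 0, terminating the sum). Summing: v_29(1952!) = 67 + 2 = 69.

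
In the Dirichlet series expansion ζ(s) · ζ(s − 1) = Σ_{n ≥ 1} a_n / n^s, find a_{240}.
σ(240) = 744

In the product (Σ m^0/m^s)(Σ k / k^s) = Σ (Σ_{d | n} d) / n^s, the coefficient of 1/n^s is σ(n) = Σ_{d | n} d. For n = 240, divisors are [1, 2, 3, 4, 5, 6, 8, 10, 12, 15, 16, 20, 24, 30, 40, 48, 60, 80, 120, 240]; summing: σ(240) = 744.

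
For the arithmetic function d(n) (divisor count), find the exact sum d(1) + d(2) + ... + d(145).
Σ_{n ≤ 145} d(n) = 750

Compute d(n) for each 1 ≤ n ≤ 145: d(1) = 1, d(2) = 2, d(3) = 2, d(4) = 3, d(5) = 2, d(6) = 4, d(7) = 2, d(8) = 4, d(9) = 3, d(10) = 4, d(11) = 2, d(12) = 6, d(13) = 2, d(14) = 4, d(15) = 4, d(16) = 5, d(17) = 2, d(18) = 6, d(19) = 2, d(20) = 6, d(21) = 4, d(22) = 4, d(23) = 2, d(24) = 8, d(25) = 3, d(26) = 4, d(27) = 4, d(28) = 6, d(29) = 2, d(30) = 8, d(31) = 2, d(32) = 6, d(33) = 4, d(34) = 4, d(35) = 4, d(36) = 9, d(37) = 2, d(38) = 4, d(39) = 4, d(40) = 8, d(41) = 2, d(42) = 8, d(43) = 2, d(44) = 6, d(45) = 6, d(46) = 4, d(47) = 2, d(48) = 10, d(49) = 3, d(50) = 6, d(51) = 4, d(52) = 6, d(53) = 2, d(54) = 8, d(55) = 4, d(56) = 8, d(57) = 4, d(58) = 4, d(59) = 2, d(60) = 12, d(61) = 2, d(62) = 4, d(63) = 6, d(64) = 7, d(65) = 4, d(66) = 8, d(67) = 2, d(68) = 6, d(69) = 4, d(70) = 8, d(71) = 2, d(72) = 12, d(73) = 2, d(74) = 4, d(75) = 6, d(76) = 6, d(77) = 4, d(78) = 8, d(79) = 2, d(80) = 10, d(81) = 5, d(82) = 4, d(83) = 2, d(84) = 12, d(85) = 4, d(86) = 4, d(87) = 4, d(88) = 8, d(89) = 2, d(90) = 12, d(91) = 4, d(92) = 6, d(93) = 4, d(94) = 4, d(95) = 4, d(96) = 12, d(97) = 2, d(98) = 6, d(99) = 6, d(100) = 9, d(101) = 2, d(102) = 8, d(103) = 2, d(104) = 8, d(105) = 8, d(106) = 4, d(107) = 2, d(108) = 12, d(109) = 2, d(110) = 8, d(111) = 4, d(112) = 10, d(113) = 2, d(114) = 8, d(115) = 4, d(116) = 6, d(117) = 6, d(118) = 4, d(119) = 4, d(120) = 16, d(121) = 3, d(122) = 4, d(123) = 4, d(124) = 6, d(125) = 4, d(126) = 12, d(127) = 2, d(128) = 8, d(129) = 4, d(130) = 8, d(131) = 2, d(132) = 12, d(133) = 4, d(134) = 4, d(135) = 8, d(136) = 8, d(137) = 2, d(138) = 8, d(139) = 2, d(140) = 12, d(141) = 4, d(142) = 4, d(143) = 4, d(144) = 15, d(145) = 4. Summing all 145 values: 750. (Dirichlet's divisor formula: Σ_{n ≤ x} d(n) = x ln(x) + (2γ − 1) x + O(√x). For x = 145, the asymptotic estimate is ≈ 744.02.)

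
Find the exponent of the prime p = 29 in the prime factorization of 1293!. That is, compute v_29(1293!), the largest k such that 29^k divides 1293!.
v_29(1293!) = 45

Legendre's formula: v_p(n!) = Σ_{k ≥ 1} ⌊n / p^k⌋. For p = 29, n = 1293, the terms are:
  ⌊1293/29^1⌋ = ⌊1293/29⌋ = 44
  ⌊1293/29^2⌋ = ⌊1293/841⌋ = 1
(the next term ⌊1293/29^3⌋ = 0, terminating the sum). Summing: v_29(1293!) = 44 + 1 = 45.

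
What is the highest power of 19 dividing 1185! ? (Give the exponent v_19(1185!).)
v_19(1185!) = 65

Legendre's formula: v_p(n!) = Σ_{k ≥ 1} ⌊n / p^k⌋. For p = 19, n = 1185, the terms are:
  ⌊1185/19^1⌋ = ⌊1185/19⌋ = 62
  ⌊1185/19^2⌋ = ⌊1185/361⌋ = 3
(the next term ⌊1185/19^3⌋ = 0, terminating the sum). Summing: v_19(1185!) = 62 + 3 = 65.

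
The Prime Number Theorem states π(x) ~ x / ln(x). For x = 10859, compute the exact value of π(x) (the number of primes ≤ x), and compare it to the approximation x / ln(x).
π(10859) = 1320;  x/ln(x) ≈ 1168.55;  relative error ≈ 11.47%.

Directly count primes up to 10859: π(10859) = 1320. The PNT approximation gives 10859/ln(10859) ≈ 10859/9.29275 ≈ 1168.55. Relative error (π(x) − x/ln(x)) / π(x) ≈ 11.47%; the approximation is known to undercount slightly (Li(x) is a better estimate).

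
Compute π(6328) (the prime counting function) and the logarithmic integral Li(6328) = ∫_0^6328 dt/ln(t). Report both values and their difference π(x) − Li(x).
π(6328) = 823;  Li(6328) ≈ 838.00;  π(x) − Li(x) ≈ -15.00.

Direct count of primes ≤ 6328 gives π(6328) = 823. Numerical evaluation of the logarithmic integral gives Li(6328) ≈ 838.00. The difference π(x) − Li(x) ≈ -15.00 is typically negative for small/moderate x (Li(x) overestimates), though Littlewood's theorem shows this sign changes infinitely often.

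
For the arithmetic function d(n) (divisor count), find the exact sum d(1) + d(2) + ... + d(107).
Σ_{n ≤ 107} d(n) = 516

Compute d(n) for each 1 ≤ n ≤ 107: d(1) = 1, d(2) = 2, d(3) = 2, d(4) = 3, d(5) = 2, d(6) = 4, d(7) = 2, d(8) = 4, d(9) = 3, d(10) = 4, d(11) = 2, d(12) = 6, d(13) = 2, d(14) = 4, d(15) = 4, d(16) = 5, d(17) = 2, d(18) = 6, d(19) = 2, d(20) = 6, d(21) = 4, d(22) = 4, d(23) = 2, d(24) = 8, d(25) = 3, d(26) = 4, d(27) = 4, d(28) = 6, d(29) = 2, d(30) = 8, d(31) = 2, d(32) = 6, d(33) = 4, d(34) = 4, d(35) = 4, d(36) = 9, d(37) = 2, d(38) = 4, d(39) = 4, d(40) = 8, d(41) = 2, d(42) = 8, d(43) = 2, d(44) = 6, d(45) = 6, d(46) = 4, d(47) = 2, d(48) = 10, d(49) = 3, d(50) = 6, d(51) = 4, d(52) = 6, d(53) = 2, d(54) = 8, d(55) = 4, d(56) = 8, d(57) = 4, d(58) = 4, d(59) = 2, d(60) = 12, d(61) = 2, d(62) = 4, d(63) = 6, d(64) = 7, d(65) = 4, d(66) = 8, d(67) = 2, d(68) = 6, d(69) = 4, d(70) = 8, d(71) = 2, d(72) = 12, d(73) = 2, d(74) = 4, d(75) = 6, d(76) = 6, d(77) = 4, d(78) = 8, d(79) = 2, d(80) = 10, d(81) = 5, d(82) = 4, d(83) = 2, d(84) = 12, d(85) = 4, d(86) = 4, d(87) = 4, d(88) = 8, d(89) = 2, d(90) = 12, d(91) = 4, d(92) = 6, d(93) = 4, d(94) = 4, d(95) = 4, d(96) = 12, d(97) = 2, d(98) = 6, d(99) = 6, d(100) = 9, d(101) = 2, d(102) = 8, d(103) = 2, d(104) = 8, d(105) = 8, d(106) = 4, d(107) = 2. Summing all 107 values: 516. (Dirichlet's divisor formula: Σ_{n ≤ x} d(n) = x ln(x) + (2γ − 1) x + O(√x). For x = 107, the asymptotic estimate is ≈ 516.52.)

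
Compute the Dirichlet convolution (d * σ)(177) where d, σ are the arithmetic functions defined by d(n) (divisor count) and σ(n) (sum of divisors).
(d * σ)(177) = 372

Divisors of 177: [1, 3, 59, 177]. For each d | 177:
  d = 1: d(1) · σ(177/1) = 1 · 240 = 240
  d = 3: d(3) · σ(177/3) = 2 · 60 = 120
  d = 59: d(59) · σ(177/59) = 2 · 4 = 8
  d = 177: d(177) · σ(177/177) = 4 · 1 = 4
Summing: (d * σ)(177) = 240 + 120 + 8 + 4 = 372.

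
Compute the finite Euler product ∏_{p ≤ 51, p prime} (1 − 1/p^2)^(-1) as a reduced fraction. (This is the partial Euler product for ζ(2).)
∏ = 162139622078364740433577733/98952027459385036898304000

The primes p ≤ 51 are [2, 3, 5, 7, 11, 13, 17, 19, 23, 29, 31, 37, 41, 43, 47]. For each prime, (1 − 1/p^2)^(-1) = p^2 / (p^2 − 1). The product is (1 − 1/2^2)^(-1), (1 − 1/3^2)^(-1), (1 − 1/5^2)^(-1), (1 − 1/7^2)^(-1), (1 − 1/11^2)^(-1), (1 − 1/13^2)^(-1), (1 − 1/17^2)^(-1), (1 − 1/19^2)^(-1), (1 − 1/23^2)^(-1), (1 − 1/29^2)^(-1), (1 − 1/31^2)^(-1), (1 − 1/37^2)^(-1), (1 − 1/41^2)^(-1), (1 − 1/43^2)^(-1), (1 − 1/47^2)^(-1) = ∏ p^2 / (p^2 − 1) = 162139622078364740433577733/98952027459385036898304000.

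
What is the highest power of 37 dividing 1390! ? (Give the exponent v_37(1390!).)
v_37(1390!) = 38

Legendre's formula: v_p(n!) = Σ_{k ≥ 1} ⌊n / p^k⌋. For p = 37, n = 1390, the terms are:
  ⌊1390/37^1⌋ = ⌊1390/37⌋ = 37
  ⌊1390/37^2⌋ = ⌊1390/1369⌋ = 1
(the next term ⌊1390/37^3⌋ = 0, terminating the sum). Summing: v_37(1390!) = 37 + 1 = 38.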